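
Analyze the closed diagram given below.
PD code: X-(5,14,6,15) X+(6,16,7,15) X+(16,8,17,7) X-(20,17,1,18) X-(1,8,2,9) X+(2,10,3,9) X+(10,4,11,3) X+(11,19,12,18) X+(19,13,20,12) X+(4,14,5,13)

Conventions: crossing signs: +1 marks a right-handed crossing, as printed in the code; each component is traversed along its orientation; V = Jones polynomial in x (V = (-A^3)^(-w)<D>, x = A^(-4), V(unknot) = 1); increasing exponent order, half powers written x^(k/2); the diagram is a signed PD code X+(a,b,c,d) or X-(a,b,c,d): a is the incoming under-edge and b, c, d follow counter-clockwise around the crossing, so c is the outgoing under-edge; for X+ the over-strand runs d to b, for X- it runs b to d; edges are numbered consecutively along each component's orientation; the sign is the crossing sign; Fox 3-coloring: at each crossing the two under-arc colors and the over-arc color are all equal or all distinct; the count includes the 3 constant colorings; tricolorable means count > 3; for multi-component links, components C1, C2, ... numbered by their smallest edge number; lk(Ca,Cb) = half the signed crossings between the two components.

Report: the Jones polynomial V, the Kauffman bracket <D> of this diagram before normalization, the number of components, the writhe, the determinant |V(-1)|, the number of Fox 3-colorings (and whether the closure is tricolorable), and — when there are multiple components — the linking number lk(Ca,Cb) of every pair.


V = x - x^2 + 2x^3 - x^4 + x^5 - x^6
<D> = -A^-12 + A^-8 - A^-4 + 2 - A^4 + A^8 (w = +4)
1 component over 10 crossings, w = +4
3 Fox colorings among 3^10, |V(-1)| = 7: not tricolorable
why: det 7 = |V(-1)|; not divisible by 3, so not tricolorable


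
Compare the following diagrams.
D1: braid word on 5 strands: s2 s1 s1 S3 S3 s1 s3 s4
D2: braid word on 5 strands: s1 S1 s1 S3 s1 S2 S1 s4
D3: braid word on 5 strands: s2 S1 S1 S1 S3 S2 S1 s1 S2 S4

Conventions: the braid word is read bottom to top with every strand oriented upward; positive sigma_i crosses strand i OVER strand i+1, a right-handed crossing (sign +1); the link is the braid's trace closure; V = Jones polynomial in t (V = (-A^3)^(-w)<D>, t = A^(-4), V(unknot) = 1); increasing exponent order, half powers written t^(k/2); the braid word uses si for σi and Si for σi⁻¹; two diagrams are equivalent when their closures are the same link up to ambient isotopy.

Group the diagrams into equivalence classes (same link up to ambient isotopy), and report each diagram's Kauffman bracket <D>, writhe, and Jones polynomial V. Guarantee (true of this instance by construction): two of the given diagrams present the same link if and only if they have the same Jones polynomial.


grouping into links: {D1} | {D2} | {D3}
V(D1) = t + t^3 - t^4  (w +4, c 8, <D> = -A^-4 + 1 + A^8)
D2 (bracket 1; 8 crossings at w = 0): V = 1
D3 (bracket A^-14 + A^-6 - A^-2; 10 crossings at w = -6): V = -t^-4 + t^-3 + t^-1
why: V(t) takes 3 values over 3 diagrams, fixing the grouping


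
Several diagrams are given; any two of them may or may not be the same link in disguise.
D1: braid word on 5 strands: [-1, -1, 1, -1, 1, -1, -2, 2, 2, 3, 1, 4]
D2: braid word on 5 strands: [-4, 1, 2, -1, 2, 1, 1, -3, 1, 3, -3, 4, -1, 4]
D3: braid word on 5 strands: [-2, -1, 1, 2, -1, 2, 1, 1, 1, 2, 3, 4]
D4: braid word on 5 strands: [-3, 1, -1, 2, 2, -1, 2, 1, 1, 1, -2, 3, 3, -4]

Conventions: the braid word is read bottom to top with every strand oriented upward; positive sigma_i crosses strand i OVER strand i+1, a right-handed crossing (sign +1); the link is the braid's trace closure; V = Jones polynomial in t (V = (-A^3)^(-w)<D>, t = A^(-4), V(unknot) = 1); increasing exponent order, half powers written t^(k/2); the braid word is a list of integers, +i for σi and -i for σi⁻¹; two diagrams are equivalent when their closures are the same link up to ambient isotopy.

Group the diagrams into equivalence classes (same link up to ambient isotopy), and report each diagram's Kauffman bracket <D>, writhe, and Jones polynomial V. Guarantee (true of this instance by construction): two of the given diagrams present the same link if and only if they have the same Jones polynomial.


equivalence classes: {D1} | {D2, D3, D4}
D1 (bracket A^6; 12 crossings at w = +2): V = 1
V(D2) = t - t^2 + 2t^3 - t^4 + t^5 - t^6  [14 crossings, <D> = -A^-12 + A^-8 - A^-4 + 2 - A^4 + A^8, w = +4]
D3 (bracket -A^-6 + A^-2 - A^2 + 2A^6 - A^10 + A^14; 12 crossings at w = +6): V = t - t^2 + 2t^3 - t^4 + t^5 - t^6
D4 (bracket -A^-12 + A^-8 - A^-4 + 2 - A^4 + A^8; 14 crossings at w = +4): V = t - t^2 + 2t^3 - t^4 + t^5 - t^6
observation: 2 values of V(t) split the 4 diagrams


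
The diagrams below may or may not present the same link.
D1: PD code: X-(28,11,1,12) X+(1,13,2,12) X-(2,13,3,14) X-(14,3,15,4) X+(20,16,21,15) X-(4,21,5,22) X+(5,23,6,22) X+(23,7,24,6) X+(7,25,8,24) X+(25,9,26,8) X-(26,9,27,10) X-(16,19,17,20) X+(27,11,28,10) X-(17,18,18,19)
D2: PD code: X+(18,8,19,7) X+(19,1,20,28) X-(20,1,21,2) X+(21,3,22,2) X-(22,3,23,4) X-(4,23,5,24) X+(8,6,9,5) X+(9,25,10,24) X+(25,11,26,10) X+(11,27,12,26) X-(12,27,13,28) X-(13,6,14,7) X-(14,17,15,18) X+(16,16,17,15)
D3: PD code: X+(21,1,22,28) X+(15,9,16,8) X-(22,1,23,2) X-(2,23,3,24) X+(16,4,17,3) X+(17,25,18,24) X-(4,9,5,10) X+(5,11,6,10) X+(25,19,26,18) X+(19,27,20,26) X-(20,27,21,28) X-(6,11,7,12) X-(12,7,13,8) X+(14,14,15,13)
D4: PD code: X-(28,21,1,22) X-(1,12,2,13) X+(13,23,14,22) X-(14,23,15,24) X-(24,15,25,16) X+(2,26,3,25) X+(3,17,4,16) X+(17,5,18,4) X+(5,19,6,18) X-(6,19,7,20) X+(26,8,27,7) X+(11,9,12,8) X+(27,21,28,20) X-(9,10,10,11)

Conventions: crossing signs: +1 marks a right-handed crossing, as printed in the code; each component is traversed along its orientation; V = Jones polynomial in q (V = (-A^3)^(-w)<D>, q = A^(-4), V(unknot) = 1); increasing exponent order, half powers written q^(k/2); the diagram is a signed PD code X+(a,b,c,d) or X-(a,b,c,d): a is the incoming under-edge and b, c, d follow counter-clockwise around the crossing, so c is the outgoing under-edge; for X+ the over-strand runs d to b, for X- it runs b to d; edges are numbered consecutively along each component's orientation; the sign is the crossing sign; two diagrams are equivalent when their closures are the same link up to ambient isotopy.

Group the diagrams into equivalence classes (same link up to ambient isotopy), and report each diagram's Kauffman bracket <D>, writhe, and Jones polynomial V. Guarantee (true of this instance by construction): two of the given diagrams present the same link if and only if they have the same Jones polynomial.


classes: {D1, D2, D3, D4}
V(D1) = 1  [14 crossings, <D> = 1, w = 0]
V(D2) = 1  [14 crossings, <D> = A^6, w = +2]
V(D3) = 1  (w +2, c 14, <D> = A^6)
V(D4) = 1  [14 crossings, <D> = A^6, w = +2]
note: one V(q) for all 4 diagrams — one class (guaranteed)


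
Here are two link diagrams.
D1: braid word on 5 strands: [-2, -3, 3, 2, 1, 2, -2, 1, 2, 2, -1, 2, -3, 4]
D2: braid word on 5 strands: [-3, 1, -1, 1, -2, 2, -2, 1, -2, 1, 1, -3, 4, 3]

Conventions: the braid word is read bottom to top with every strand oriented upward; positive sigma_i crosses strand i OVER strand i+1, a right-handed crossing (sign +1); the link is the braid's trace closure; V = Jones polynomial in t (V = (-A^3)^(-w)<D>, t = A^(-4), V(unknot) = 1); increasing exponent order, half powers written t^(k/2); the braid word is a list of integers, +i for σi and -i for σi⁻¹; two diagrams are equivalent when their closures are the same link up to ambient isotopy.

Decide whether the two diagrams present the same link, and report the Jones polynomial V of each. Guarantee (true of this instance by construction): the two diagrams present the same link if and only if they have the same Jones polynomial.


same link: no
V(D1) = t - t^2 + 2t^3 - t^4 + t^5 - t^6  [14 crossings, <D> = -A^-12 + A^-8 - A^-4 + 2 - A^4 + A^8, w = +4]
V(D2) = t^-1 - 1 + 2t - 2t^2 + 2t^3 - 2t^4 + t^5  (w +2, c 14, <D> = A^-14 - 2A^-10 + 2A^-6 - 2A^-2 + 2A^2 - A^6 + A^10)
note: comparing 2 Jones polynomials yields 2 groups


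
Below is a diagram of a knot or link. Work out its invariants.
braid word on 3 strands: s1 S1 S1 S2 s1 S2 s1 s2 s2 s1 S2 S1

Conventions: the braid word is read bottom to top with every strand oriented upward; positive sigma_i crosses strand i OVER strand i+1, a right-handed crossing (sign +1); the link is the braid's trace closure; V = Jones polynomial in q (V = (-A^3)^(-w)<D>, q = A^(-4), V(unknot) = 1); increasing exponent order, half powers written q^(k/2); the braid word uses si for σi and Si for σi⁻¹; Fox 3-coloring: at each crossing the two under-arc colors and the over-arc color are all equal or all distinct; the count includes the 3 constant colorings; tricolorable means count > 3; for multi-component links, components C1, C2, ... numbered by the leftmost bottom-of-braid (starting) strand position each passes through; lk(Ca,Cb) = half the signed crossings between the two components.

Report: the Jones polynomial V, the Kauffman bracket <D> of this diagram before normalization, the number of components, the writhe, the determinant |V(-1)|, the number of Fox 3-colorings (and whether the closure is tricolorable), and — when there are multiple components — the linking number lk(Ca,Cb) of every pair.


V = -q^-3 + q^-2 - q^-1 + 3 - q + q^2 - q^3
<D> = -A^-12 + A^-8 - A^-4 + 3 - A^4 + A^8 - A^12 (w = 0)
1 component over 12 crossings, w = 0
27 Fox colorings among 3^12, |V(-1)| = 9: tricolorable
why: V spans 6 powers of q: at least 6 crossings in any diagram


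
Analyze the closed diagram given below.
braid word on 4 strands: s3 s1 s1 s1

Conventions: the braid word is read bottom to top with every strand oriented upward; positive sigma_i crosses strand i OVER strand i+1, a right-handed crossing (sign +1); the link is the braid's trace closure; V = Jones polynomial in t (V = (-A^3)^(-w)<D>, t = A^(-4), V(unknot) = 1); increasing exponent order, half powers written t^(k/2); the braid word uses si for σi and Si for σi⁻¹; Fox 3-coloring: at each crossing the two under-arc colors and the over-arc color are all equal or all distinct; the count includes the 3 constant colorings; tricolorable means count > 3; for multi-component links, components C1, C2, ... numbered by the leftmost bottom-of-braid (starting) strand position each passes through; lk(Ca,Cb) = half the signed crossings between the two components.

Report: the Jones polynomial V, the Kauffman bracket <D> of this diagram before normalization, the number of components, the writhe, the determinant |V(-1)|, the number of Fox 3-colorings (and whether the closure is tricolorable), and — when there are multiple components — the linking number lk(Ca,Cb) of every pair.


V = -t^(1/2) - t^(3/2) - t^(5/2) + t^(9/2)
<D> = A^-6 - A^2 - A^6 - A^10 (w = +4)
2 components over 4 crossings, w = +4
lk(C1,C2): 0
27 Fox colorings among 3^4, |V(-1)| = 0: tricolorable
why: every pair of the 2 components has lk = 0


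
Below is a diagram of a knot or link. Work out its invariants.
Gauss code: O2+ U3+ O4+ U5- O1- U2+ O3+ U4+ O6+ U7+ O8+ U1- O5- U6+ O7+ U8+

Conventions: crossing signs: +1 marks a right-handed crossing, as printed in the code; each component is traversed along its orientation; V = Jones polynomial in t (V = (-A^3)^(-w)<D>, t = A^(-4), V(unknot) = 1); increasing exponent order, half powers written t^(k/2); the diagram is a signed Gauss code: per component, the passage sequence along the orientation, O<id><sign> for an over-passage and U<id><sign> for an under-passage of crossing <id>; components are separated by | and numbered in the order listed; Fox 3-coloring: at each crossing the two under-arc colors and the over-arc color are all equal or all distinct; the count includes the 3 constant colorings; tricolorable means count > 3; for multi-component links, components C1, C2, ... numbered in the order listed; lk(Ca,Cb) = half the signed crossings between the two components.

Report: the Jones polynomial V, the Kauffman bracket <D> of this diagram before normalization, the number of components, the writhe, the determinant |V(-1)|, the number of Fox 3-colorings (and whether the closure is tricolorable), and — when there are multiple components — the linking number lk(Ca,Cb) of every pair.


V(t) = 1 - t + 3t^2 - 3t^3 + 3t^4 - 4t^5 + 3t^6 - 2t^7 + t^8
bracket: A^-20 - 2A^-16 + 3A^-12 - 4A^-8 + 3A^-4 - 3 + 3A^4 - A^8 + A^12, w = +4
1 component, writhe +4, over 8 crossings
det 21, colorings 9 of 3^8 — tricolorable
observation: |V(-1)| = 21: so tricolorable, since 3 divides 21


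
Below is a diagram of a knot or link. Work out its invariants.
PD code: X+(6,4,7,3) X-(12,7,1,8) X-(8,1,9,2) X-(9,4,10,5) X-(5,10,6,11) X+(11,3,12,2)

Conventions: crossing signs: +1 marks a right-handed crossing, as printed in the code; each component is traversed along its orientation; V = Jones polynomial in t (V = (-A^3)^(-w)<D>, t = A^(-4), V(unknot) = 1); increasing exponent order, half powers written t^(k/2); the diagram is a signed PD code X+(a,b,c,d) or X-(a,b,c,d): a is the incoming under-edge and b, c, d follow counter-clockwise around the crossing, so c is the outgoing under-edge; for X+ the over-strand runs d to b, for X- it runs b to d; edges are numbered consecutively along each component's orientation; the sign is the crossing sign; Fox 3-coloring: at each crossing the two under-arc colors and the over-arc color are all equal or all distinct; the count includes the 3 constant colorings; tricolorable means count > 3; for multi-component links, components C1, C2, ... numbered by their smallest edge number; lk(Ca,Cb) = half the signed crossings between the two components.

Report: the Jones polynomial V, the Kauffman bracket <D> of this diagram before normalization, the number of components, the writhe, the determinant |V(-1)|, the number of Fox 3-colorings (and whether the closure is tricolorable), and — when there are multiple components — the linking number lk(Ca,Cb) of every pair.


V = -t^-4 + t^-3 + t^-1
<D> = A^-2 + A^6 - A^10 (w = -2)
1 component over 6 crossings, w = -2
9 Fox colorings among 3^6, |V(-1)| = 3: tricolorable
why: the span of V is 3, forcing >= 3 crossings in any diagram


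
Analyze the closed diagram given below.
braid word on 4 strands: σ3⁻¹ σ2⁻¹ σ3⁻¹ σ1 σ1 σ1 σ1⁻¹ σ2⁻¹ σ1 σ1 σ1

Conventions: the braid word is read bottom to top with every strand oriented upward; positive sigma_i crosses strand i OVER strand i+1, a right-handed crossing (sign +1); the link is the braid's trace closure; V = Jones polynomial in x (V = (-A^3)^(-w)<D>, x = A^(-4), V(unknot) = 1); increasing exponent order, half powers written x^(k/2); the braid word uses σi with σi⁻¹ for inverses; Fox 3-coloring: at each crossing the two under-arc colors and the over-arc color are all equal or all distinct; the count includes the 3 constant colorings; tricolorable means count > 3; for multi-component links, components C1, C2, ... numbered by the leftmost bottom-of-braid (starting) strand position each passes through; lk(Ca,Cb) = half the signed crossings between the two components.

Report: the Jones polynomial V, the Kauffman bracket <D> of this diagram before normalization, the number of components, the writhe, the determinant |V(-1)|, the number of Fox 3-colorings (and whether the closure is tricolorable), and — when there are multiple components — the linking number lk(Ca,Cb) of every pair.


Jones polynomial: V(x) = -x^-2 + 2x^-1 - 3 + 5x - 4x^2 + 5x^3 - 4x^4 + 2x^5 - x^6
<D> = A^-21 - 2A^-17 + 4A^-13 - 5A^-9 + 4A^-5 - 5A^-1 + 3A^3 - 2A^7 + A^11; writhe +1
components 1, writhe +1 (11 crossings)
3-colorings: 9 of 3^11, det 27 — tricolorable
note: w = +1 shifts under R1 moves; the (-A^3)^(-1) factor cancels that in V


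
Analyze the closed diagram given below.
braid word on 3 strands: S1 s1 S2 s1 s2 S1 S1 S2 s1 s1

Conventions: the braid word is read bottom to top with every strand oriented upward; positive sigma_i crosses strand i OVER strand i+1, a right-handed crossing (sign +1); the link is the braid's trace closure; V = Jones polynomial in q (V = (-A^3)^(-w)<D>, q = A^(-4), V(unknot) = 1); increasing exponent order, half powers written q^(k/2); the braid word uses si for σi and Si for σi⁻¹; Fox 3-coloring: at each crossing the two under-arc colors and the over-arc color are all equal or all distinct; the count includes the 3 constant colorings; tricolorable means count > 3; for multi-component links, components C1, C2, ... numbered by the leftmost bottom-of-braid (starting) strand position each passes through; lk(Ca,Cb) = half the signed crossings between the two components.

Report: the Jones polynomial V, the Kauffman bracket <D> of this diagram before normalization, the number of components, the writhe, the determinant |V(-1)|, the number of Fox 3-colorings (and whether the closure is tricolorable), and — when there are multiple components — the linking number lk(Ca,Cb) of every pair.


V = -q^-3 + q^-2 - q^-1 + 3 - q + q^2 - q^3
<D> = -A^-12 + A^-8 - A^-4 + 3 - A^4 + A^8 - A^12 (w = 0)
1 component over 10 crossings, w = 0
27 Fox colorings among 3^10, |V(-1)| = 9: tricolorable
why: w = 0 (over 10 crossings) is diagram-only; (-A^3)^(0) removes it from V


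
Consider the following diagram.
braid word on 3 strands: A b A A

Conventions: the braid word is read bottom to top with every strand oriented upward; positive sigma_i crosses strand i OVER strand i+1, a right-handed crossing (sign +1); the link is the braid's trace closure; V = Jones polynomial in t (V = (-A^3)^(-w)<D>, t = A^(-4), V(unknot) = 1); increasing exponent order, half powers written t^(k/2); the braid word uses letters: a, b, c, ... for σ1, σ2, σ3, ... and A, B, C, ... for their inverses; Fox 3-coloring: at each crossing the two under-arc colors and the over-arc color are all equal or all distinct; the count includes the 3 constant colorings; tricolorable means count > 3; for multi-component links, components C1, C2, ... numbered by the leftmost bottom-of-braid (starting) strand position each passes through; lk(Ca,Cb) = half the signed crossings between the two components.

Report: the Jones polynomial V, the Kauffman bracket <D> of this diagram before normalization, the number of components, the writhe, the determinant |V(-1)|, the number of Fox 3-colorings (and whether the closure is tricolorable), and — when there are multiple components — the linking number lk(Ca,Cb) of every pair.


V(t) = -t^-4 + t^-3 + t^-1
bracket: A^-2 + A^6 - A^10, w = -2
1 component, writhe -2, over 4 crossings
det 3, colorings 9 of 3^4 — tricolorable
observation: w = -2 (over 4 crossings) is diagram-only; (-A^3)^(2) removes it from V


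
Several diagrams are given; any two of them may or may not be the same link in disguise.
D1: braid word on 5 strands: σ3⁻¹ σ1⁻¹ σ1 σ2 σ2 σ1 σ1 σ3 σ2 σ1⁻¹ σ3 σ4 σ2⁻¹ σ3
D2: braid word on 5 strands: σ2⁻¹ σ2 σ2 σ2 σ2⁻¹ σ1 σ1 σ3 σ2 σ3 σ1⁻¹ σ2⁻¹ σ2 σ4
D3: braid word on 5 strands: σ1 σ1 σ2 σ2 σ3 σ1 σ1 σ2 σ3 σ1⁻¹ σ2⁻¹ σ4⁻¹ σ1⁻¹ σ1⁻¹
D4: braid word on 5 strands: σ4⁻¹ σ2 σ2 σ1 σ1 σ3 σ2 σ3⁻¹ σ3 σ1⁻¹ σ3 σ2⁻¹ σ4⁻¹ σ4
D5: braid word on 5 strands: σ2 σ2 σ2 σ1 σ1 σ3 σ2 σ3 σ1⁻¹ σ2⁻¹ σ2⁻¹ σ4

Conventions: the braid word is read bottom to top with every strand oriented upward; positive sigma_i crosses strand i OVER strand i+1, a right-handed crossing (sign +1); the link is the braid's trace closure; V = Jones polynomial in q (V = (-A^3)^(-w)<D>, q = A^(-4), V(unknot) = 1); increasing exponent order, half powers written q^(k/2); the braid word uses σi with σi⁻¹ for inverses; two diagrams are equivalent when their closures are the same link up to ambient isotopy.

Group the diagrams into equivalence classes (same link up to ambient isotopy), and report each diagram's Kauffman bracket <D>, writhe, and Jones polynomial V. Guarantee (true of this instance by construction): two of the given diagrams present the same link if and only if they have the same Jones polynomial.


equivalence classes: {D1, D2, D3, D4, D5}
D1 (bracket -A^-6 + A^-2 - A^2 + 2A^6 - A^10 + A^14; 14 crossings at w = +6): V = q - q^2 + 2q^3 - q^4 + q^5 - q^6
V(D2) = q - q^2 + 2q^3 - q^4 + q^5 - q^6  (w +6, c 14, <D> = -A^-6 + A^-2 - A^2 + 2A^6 - A^10 + A^14)
D3 (bracket -A^-12 + A^-8 - A^-4 + 2 - A^4 + A^8; 14 crossings at w = +4): V = q - q^2 + 2q^3 - q^4 + q^5 - q^6
D4 (bracket -A^-12 + A^-8 - A^-4 + 2 - A^4 + A^8; 14 crossings at w = +4): V = q - q^2 + 2q^3 - q^4 + q^5 - q^6
V(D5) = q - q^2 + 2q^3 - q^4 + q^5 - q^6  [12 crossings, <D> = -A^-6 + A^-2 - A^2 + 2A^6 - A^10 + A^14, w = +6]
observation: one V(q) for all 5 diagrams — one class (guaranteed)


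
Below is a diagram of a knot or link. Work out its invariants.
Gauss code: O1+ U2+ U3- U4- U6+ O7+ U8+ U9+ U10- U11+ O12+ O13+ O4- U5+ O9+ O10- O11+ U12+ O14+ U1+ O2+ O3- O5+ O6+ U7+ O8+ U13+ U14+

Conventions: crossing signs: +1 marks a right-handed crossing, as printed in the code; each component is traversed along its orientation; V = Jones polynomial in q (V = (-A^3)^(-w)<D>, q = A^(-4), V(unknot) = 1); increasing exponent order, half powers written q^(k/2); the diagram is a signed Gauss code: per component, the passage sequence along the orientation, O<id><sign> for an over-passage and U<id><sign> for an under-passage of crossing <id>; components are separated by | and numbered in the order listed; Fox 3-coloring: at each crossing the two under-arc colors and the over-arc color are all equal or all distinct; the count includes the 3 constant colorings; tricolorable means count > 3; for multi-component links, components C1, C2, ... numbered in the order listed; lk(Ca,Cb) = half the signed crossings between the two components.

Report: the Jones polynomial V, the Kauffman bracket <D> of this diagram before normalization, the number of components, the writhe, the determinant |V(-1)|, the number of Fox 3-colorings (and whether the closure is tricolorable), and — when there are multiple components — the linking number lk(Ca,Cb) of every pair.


V(q) = q^3 + q^5 - q^8
bracket: -A^-8 + A^4 + A^12, w = +8
1 component, writhe +8, over 14 crossings
det 3, colorings 9 of 3^14 — tricolorable
observation: |V(-1)| = 3: so tricolorable, since 3 divides 3


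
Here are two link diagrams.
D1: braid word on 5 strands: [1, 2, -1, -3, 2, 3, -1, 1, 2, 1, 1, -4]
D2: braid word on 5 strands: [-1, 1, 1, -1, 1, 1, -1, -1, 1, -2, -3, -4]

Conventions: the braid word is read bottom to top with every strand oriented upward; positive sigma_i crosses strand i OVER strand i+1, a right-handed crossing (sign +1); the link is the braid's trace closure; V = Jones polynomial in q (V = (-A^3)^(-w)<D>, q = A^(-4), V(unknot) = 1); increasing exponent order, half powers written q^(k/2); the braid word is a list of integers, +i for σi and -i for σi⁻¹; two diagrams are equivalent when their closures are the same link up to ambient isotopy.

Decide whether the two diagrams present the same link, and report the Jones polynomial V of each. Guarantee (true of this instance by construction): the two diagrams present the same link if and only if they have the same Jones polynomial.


equivalent: no
D1 (bracket -A^-12 + A^-8 - A^-4 + 2 - A^4 + A^8; 12 crossings at w = +4): V = q - q^2 + 2q^3 - q^4 + q^5 - q^6
D2 (bracket A^-6; 12 crossings at w = -2): V = 1
key observation: 2 values of V(q) split the 2 diagrams


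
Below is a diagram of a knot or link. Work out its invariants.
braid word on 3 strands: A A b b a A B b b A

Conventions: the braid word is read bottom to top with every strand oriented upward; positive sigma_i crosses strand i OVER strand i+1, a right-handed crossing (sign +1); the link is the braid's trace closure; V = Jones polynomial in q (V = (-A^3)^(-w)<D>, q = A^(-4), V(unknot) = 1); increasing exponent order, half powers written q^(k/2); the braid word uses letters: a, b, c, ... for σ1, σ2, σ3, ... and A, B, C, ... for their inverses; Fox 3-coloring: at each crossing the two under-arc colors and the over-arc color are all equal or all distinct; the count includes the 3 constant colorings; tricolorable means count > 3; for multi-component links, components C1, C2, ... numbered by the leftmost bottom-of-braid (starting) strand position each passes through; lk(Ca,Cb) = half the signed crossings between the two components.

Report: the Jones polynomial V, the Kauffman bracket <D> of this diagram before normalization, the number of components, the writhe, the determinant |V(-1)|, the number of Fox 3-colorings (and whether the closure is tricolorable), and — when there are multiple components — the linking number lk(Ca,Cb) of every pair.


V(q) = -q^-3 + q^-2 - q^-1 + 3 - q + q^2 - q^3
bracket: -A^-12 + A^-8 - A^-4 + 3 - A^4 + A^8 - A^12, w = 0
1 component, writhe 0, over 10 crossings
det 9, colorings 27 of 3^10 — tricolorable
observation: det 9 = |V(-1)|; divisible by 3, so tricolorable


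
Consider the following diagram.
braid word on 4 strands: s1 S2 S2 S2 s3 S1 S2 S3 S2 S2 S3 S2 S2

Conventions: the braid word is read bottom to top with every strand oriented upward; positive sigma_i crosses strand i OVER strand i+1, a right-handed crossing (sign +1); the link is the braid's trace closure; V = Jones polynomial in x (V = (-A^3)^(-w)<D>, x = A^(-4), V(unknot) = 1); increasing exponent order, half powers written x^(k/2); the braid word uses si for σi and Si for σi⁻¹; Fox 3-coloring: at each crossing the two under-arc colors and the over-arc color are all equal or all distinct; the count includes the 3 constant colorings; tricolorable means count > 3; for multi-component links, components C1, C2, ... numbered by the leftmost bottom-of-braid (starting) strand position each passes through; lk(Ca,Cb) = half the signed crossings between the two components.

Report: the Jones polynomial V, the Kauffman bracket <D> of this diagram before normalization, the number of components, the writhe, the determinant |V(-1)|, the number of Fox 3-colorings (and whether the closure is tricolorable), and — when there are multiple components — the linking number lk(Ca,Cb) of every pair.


V = x^-11 - 2x^-10 + 2x^-9 - 3x^-8 + 2x^-7 - 2x^-6 + 2x^-5 + x^-3
<D> = -A^-15 - 2A^-7 + 2A^-3 - 2A + 3A^5 - 2A^9 + 2A^13 - A^17 (w = -9)
1 component over 13 crossings, w = -9
9 Fox colorings among 3^13, |V(-1)| = 15: tricolorable
why: w = -9 (over 13 crossings) is diagram-only; (-A^3)^(9) removes it from V


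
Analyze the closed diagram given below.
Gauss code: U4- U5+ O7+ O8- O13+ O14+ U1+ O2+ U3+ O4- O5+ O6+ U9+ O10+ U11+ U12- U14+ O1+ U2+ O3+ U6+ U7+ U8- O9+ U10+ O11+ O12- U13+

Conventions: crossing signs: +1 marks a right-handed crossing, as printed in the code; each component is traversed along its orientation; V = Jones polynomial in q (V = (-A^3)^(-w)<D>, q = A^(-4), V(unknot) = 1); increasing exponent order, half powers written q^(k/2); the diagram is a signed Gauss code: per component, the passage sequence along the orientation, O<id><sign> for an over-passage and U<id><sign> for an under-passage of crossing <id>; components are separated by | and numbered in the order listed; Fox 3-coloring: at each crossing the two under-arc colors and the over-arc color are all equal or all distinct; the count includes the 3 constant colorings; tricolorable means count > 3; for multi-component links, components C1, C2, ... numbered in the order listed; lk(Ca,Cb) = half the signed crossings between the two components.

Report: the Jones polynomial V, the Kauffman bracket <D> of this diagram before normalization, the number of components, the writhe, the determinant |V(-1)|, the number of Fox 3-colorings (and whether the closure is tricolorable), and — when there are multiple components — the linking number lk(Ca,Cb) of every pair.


V(q) = q^3 + q^5 - q^6 + q^7 - q^8 + q^9 - q^10
bracket: -A^-16 + A^-12 - A^-8 + A^-4 - 1 + A^4 + A^12, w = +8
1 component, writhe +8, over 14 crossings
det 7, colorings 3 of 3^14 — not tricolorable
observation: |V(-1)| = 7: so not tricolorable, since 3 does not divide 7


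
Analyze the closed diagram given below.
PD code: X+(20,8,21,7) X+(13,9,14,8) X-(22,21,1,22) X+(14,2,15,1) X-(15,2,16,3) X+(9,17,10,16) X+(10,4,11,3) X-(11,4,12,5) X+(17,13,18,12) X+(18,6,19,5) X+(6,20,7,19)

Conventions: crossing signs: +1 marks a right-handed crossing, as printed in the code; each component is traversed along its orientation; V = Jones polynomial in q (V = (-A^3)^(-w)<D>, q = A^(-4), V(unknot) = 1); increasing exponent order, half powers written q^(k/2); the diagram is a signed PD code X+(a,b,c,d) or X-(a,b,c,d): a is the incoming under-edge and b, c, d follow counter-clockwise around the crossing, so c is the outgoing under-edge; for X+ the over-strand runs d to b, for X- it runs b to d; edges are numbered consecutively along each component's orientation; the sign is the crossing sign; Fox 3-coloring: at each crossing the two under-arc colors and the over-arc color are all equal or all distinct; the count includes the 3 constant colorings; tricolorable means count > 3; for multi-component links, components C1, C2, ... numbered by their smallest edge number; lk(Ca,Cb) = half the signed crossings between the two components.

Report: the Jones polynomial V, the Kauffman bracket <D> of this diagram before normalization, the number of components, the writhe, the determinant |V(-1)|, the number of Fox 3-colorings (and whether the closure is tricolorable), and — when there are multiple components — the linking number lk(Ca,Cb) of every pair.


V = q^2 + 2q^4 - 2q^5 + q^6 - 2q^7 + q^8
<D> = -A^-17 + 2A^-13 - A^-9 + 2A^-5 - 2A^-1 - A^7 (w = +5)
1 component over 11 crossings, w = +5
27 Fox colorings among 3^11, |V(-1)| = 9: tricolorable
why: V spans 6 powers of q: at least 6 crossings in any diagram


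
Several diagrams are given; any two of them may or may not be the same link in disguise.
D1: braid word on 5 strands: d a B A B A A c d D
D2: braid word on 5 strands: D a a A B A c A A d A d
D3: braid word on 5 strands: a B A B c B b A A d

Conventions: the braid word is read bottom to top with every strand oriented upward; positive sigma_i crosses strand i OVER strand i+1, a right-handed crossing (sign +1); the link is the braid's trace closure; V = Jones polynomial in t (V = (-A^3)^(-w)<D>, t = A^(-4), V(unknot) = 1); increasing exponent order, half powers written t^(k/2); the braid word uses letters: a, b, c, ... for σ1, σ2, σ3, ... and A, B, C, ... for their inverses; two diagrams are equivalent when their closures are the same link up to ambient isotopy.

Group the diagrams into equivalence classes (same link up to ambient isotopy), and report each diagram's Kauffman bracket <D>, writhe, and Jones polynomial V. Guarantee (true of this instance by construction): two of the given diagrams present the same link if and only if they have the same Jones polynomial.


equivalence classes: {D1, D2, D3}
D1 (bracket A^-2 + A^6 - A^10; 10 crossings at w = -2): V = -t^-4 + t^-3 + t^-1
D2 (bracket A^-2 + A^6 - A^10; 12 crossings at w = -2): V = -t^-4 + t^-3 + t^-1
V(D3) = -t^-4 + t^-3 + t^-1  [10 crossings, <D> = A^-2 + A^6 - A^10, w = -2]
key observation: one V(t) for all 3 diagrams — one class (guaranteed)


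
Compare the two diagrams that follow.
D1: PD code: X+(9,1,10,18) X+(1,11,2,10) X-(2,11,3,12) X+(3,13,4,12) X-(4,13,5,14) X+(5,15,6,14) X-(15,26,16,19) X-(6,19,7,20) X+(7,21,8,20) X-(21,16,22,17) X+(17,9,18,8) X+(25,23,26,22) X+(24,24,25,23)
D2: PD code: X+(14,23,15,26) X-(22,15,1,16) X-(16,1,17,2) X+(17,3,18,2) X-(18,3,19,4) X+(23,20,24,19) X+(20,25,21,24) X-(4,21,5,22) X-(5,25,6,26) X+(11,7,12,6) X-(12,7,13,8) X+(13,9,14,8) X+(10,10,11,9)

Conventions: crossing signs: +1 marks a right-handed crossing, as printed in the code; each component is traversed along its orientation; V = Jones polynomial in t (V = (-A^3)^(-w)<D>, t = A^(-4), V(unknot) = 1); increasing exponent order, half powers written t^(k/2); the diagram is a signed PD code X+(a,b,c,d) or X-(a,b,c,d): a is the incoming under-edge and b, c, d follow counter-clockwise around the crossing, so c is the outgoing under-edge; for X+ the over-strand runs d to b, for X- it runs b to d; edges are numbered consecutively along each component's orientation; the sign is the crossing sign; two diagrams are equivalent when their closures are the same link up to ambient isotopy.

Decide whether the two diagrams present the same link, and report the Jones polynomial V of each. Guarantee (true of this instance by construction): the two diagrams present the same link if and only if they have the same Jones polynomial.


equivalent: no
V(D1) = -t^(-3/2) - 2t^(1/2) + t^(3/2) - t^(5/2) + t^(7/2)  (w +3, c 13, <D> = -A^-5 + A^-1 - A^3 + 2A^7 + A^15)
V(D2) = t^(-7/2) - t^(-5/2) + t^(-3/2) - 2t^(-1/2) - t^(3/2)  [13 crossings, <D> = A^-3 + 2A^5 - A^9 + A^13 - A^17, w = +1]
key observation: comparing 2 Jones polynomials yields 2 groups


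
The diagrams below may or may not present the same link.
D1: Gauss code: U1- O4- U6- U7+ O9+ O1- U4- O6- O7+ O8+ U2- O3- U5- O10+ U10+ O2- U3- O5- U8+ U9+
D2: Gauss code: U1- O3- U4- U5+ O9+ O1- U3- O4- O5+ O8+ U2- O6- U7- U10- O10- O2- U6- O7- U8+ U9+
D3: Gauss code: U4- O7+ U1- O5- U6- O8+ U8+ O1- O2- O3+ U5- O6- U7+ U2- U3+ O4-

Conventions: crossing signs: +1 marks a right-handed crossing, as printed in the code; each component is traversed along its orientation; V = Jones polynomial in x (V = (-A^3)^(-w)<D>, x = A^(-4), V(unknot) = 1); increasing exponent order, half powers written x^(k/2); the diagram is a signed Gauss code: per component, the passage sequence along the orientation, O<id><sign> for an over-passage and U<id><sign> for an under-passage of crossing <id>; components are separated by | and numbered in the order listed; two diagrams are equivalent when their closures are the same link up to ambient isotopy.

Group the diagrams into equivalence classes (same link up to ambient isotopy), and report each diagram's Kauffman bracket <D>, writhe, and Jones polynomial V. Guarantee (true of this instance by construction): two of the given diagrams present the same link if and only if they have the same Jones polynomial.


grouping into links: {D1, D2, D3}
V(D1) = -x^-4 + x^-3 + x^-1  (w -2, c 10, <D> = A^-2 + A^6 - A^10)
V(D2) = -x^-4 + x^-3 + x^-1  (w -4, c 10, <D> = A^-8 + 1 - A^4)
V(D3) = -x^-4 + x^-3 + x^-1  [8 crossings, <D> = A^-2 + A^6 - A^10, w = -2]
why: one V(x) for all 3 diagrams — one class (guaranteed)


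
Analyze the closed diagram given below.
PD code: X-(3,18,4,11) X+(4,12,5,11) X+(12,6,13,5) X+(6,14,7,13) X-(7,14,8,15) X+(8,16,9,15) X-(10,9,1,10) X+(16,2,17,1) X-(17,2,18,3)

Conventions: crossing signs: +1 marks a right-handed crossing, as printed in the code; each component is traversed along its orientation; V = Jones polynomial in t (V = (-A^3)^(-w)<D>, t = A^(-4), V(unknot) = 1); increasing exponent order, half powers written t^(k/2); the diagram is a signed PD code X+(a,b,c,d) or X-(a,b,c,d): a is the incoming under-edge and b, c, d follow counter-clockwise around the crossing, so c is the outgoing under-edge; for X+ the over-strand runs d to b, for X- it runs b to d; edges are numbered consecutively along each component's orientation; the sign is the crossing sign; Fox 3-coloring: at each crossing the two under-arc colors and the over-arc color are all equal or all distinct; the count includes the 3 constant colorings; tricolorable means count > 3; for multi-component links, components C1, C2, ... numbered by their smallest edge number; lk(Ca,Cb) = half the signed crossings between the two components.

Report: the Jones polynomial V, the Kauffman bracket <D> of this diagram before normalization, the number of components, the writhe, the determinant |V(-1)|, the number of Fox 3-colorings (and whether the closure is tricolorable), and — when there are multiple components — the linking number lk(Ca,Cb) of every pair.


V = -t^(1/2) - t^(5/2)
<D> = A^-7 + A (w = +1)
2 components over 9 crossings, w = +1
lk(C1,C2): +1
3 Fox colorings among 3^9, |V(-1)| = 2: not tricolorable
why: w = +1 (over 9 crossings) is diagram-only; (-A^3)^(-1) removes it from V


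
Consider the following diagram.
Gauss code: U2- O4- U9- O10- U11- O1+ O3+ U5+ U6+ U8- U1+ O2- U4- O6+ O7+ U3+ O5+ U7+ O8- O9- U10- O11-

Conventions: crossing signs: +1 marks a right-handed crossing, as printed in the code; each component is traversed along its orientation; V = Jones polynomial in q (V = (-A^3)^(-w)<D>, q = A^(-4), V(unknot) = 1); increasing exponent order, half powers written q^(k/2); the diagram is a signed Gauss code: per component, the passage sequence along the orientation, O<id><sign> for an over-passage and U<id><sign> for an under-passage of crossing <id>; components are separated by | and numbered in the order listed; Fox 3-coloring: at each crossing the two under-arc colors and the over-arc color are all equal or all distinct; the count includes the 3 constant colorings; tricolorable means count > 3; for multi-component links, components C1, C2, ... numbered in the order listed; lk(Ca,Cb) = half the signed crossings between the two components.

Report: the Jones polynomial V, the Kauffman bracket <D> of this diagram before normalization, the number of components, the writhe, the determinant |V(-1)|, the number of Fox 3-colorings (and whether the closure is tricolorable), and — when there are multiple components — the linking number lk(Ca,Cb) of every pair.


V(q) = -q^-6 + 2q^-5 - 4q^-4 + 5q^-3 - 4q^-2 + 5q^-1 - 3 + 2q - q^2
bracket: A^-11 - 2A^-7 + 3A^-3 - 5A + 4A^5 - 5A^9 + 4A^13 - 2A^17 + A^21, w = -1
1 component, writhe -1, over 11 crossings
det 27, colorings 9 of 3^11 — tricolorable
observation: w = -1 shifts under R1 moves; the (-A^3)^(1) factor cancels that in V


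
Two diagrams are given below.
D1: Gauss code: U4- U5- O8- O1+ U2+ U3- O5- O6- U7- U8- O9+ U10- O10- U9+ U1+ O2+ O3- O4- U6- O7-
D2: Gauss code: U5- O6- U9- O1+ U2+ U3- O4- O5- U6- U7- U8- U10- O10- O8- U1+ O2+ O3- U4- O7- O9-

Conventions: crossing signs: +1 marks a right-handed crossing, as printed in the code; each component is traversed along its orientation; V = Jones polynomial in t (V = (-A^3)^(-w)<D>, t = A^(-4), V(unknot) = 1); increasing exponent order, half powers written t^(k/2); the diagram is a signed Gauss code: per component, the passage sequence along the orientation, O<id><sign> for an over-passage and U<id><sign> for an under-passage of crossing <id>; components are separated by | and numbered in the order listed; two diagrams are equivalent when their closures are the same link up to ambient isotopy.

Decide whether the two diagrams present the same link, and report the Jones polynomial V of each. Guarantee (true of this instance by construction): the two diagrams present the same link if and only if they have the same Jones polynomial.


equivalent: yes
D1 (bracket A^-8 + 1 - A^4; 10 crossings at w = -4): V = -t^-4 + t^-3 + t^-1
V(D2) = -t^-4 + t^-3 + t^-1  [10 crossings, <D> = A^-14 + A^-6 - A^-2, w = -6]
observation: Reidemeister moves carry D1 (10 crossings) to D2 (10)


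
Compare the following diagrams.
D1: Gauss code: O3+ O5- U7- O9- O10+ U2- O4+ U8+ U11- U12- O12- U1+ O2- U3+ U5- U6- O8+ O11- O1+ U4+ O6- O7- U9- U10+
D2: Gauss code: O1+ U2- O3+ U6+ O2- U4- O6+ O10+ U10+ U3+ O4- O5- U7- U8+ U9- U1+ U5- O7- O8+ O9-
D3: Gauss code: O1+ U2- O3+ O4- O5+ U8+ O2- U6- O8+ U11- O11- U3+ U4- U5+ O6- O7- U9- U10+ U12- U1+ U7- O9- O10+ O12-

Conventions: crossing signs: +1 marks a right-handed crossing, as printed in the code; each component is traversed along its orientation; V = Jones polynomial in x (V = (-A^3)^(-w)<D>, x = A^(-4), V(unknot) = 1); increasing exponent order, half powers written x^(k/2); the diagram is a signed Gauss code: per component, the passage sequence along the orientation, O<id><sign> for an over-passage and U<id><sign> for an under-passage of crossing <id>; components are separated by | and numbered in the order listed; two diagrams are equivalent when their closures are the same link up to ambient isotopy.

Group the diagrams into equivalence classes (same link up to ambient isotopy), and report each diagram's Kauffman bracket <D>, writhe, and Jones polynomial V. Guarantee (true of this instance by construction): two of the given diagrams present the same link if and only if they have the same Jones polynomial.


equivalence classes: {D1, D2, D3}
D1 (bracket A^-14 - A^-10 + A^-6 - A^-2 + A^2; 12 crossings at w = -2): V = x^-2 - x^-1 + 1 - x + x^2
V(D2) = x^-2 - x^-1 + 1 - x + x^2  [10 crossings, <D> = A^-8 - A^-4 + 1 - A^4 + A^8, w = 0]
V(D3) = x^-2 - x^-1 + 1 - x + x^2  [12 crossings, <D> = A^-14 - A^-10 + A^-6 - A^-2 + A^2, w = -2]
key observation: one V(x) for all 3 diagrams — one class (guaranteed)
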